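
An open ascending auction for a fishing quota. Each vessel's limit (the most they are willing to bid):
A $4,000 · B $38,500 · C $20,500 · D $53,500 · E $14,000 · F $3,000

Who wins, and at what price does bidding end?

Rule: the price rises until one bidder remains; the winner pays the price at which the last rival dropped out.
Sorting limits: 53,500 (D) > 38,500 (B) > 20,500 (C) > 14,000 (E) > 4,000 (A) > 3,000 (F)
B is the last rival to drop out, at $38,500; D remains and wins at that price.

D wins at $38,500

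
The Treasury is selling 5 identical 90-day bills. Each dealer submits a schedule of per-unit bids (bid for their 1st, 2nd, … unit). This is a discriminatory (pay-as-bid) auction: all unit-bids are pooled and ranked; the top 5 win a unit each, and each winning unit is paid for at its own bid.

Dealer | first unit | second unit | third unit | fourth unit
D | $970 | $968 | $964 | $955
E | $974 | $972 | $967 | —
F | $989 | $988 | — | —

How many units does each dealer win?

Merging the schedules and taking the best 5: 989 (F-1), 988 (F-2), 974 (E-1), 972 (E-2), 970 (D-1)
Next rejected bid: $968 (not a price — pay-as-bid).
Allocation: D 1, E 2, F 2.

D 1, E 2, F 2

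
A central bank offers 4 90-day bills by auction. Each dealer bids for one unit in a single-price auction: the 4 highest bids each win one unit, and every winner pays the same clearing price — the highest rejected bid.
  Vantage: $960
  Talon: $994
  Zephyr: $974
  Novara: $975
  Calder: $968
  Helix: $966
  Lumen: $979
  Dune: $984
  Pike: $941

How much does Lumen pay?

Ordering the bids: 994 (Talon), 984 (Dune), 979 (Lumen), 975 (Novara), 974 (Zephyr), 968 (Calder), …
Top 4: Talon, Dune, Lumen, Novara.
Highest unsuccessful bid: $974 → clearing price.
Lumen wins → pays $974.

Lumen pays $974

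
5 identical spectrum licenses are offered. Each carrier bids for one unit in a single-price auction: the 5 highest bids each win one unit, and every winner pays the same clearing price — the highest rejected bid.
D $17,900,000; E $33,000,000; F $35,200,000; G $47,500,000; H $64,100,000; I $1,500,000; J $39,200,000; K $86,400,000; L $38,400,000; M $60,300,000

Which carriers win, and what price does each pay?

K, H, M, G, J; each pays $38,400,000

Bids ranked high→low: 86,400,000 (K), 64,100,000 (H), 60,300,000 (M), 47,500,000 (G), 39,200,000 (J), 38,400,000 (L), 35,200,000 (F), …
The 5 highest are K, H, M, G, J.
Clearing price = highest rejected bid = $38,400,000.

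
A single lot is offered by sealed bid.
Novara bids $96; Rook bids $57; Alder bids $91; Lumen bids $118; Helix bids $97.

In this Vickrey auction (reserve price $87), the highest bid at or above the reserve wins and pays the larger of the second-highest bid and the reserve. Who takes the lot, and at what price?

Bids ranked: 118 (Lumen) > 97 (Helix) > 96 (Novara) > 91 (Alder) > 57 (Rook)
Highest eligible bid: Lumen at $118.
max(second-highest $97, reserve $87) = $97; the reserve does not bind.

Lumen pays $97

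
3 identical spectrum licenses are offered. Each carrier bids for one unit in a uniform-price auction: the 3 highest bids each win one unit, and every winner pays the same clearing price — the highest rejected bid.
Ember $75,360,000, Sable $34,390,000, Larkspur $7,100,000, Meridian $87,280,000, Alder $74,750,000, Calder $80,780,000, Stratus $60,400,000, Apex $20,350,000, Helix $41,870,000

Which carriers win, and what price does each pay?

Sorting: 87,280,000 (Meridian), 80,780,000 (Calder), 75,360,000 (Ember), 74,750,000 (Alder), 60,400,000 (Stratus), …
Top 3: Meridian, Calder, Ember.
First losing bid is Alder's $74,750,000, which sets the uniform price.

Meridian, Calder, Ember; each pays $74,750,000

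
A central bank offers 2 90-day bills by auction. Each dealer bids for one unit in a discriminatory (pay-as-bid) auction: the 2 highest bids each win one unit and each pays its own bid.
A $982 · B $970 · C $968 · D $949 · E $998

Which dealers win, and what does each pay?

E $998, A $982

Bids ranked high→low: 998 (E), 982 (A), 970 (B), 968 (C), …
The 2 highest are E, A.
Each winner pays its own bid: E $998, A $982.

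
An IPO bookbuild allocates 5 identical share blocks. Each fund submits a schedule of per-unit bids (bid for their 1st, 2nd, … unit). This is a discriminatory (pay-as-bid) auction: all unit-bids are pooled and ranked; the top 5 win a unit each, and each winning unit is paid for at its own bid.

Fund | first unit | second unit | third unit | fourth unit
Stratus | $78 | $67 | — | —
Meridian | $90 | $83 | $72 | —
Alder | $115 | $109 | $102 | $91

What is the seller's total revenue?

Total revenue: $507

All unit-bids, highest first — top 5: 115 (Alder-1), 109 (Alder-2), 102 (Alder-3), 91 (Alder-4), 90 (Meridian-1)
Next rejected bid: $83 (not a price — pay-as-bid).
Each winning unit pays its own bid.
Revenue = 115 + 109 + 102 + 91 + 90 = $507.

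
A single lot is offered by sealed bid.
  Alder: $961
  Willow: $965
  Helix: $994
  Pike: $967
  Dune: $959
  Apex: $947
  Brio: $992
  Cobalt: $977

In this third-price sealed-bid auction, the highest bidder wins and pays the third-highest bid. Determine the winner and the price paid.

Helix pays $977

Third-price sealed-bid auction: the highest bidder wins and pays the third-highest bid.
Bids ranked: 994 (Helix) > 992 (Brio) > 977 (Cobalt) > 967 (Pike) > 965 (Willow) > 961 (Alder) > …
Helix wins; payment is bid #3 in the ranking = $977.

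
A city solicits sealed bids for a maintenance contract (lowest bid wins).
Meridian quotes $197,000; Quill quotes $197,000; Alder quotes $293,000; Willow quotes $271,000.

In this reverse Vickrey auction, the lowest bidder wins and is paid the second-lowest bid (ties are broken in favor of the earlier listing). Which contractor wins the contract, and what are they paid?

Bids ranked: 197,000 (Meridian) < 197,000 (Quill) < 271,000 (Willow) < 293,000 (Alder)
Tie at $197,000 → Meridian wins by tie-break.
Meridian wins with the lowest bid; price is set by the runner-up at $197,000.

Meridian is paid $197,000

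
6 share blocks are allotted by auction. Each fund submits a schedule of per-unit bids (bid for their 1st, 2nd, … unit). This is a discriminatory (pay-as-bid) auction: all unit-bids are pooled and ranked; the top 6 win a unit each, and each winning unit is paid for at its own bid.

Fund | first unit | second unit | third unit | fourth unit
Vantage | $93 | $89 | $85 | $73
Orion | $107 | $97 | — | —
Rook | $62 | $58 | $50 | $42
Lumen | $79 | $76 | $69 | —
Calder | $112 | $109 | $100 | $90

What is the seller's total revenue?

All unit-bids, highest first — top 6: 112 (Calder-1), 109 (Calder-2), 107 (Orion-1), 100 (Calder-3), 97 (Orion-2), 93 (Vantage-1)
Next rejected bid: $90 (not a price — pay-as-bid).
Each winning unit pays its own bid.
Revenue = 112 + 109 + 107 + 100 + 97 + 93 = $618.

Total revenue: $618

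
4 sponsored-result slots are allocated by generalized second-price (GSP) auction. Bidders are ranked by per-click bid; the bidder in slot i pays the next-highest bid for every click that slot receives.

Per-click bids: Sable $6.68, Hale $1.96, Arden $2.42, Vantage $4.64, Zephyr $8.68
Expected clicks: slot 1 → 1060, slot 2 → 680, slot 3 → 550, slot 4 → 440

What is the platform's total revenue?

Sorting advertisers: $8.68 (Zephyr) > $6.68 (Sable) > $4.64 (Vantage) > $2.42 (Arden) > $1.96 (Hale)
Slot 1: Zephyr pays $6.68 × 1060 = $7080.80
Slot 2: Sable pays $4.64 × 680 = $3155.20
Slot 3: Vantage pays $2.42 × 550 = $1331.00
Slot 4: Arden pays $1.96 × 440 = $862.40
Total = $12429.40

Total revenue: $12429.40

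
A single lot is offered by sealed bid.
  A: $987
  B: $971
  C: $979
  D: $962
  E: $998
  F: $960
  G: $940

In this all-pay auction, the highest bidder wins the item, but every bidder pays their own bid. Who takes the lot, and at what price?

E pays $998

Rule: the highest bidder wins the item, but every bidder pays their own bid.
Sorting bids: 998 (E) > 987 (A) > 979 (C) > 971 (B) > 962 (D) > 960 (F) > …
E wins with the top bid; all bids are sunk regardless.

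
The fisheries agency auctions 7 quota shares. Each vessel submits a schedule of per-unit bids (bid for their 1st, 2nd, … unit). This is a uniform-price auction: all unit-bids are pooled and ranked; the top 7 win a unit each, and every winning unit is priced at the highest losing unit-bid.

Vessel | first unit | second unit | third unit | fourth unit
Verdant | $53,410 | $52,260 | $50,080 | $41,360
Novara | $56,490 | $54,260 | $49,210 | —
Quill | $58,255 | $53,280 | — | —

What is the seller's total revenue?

Pooled unit-bids ranked (top 7): 58,255 (Quill-1), 56,490 (Novara-1), 54,260 (Novara-2), 53,410 (Verdant-1), 53,280 (Quill-2), 52,260 (Verdant-2), 50,080 (Verdant-3)
Highest rejected unit-bid = $49,210.
Allocation: Novara 2, Quill 2, Verdant 3. Every unit priced at $49,210.
Revenue = 7 × 49,210 = $344,470.

Total revenue: $344,470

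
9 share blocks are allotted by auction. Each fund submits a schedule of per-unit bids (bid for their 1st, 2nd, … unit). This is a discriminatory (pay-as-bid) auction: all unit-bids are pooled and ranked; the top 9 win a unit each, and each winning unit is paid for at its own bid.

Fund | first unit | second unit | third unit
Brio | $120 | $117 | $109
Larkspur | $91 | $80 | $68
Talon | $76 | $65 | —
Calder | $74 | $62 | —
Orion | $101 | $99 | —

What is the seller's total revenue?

All unit-bids, highest first — top 9: 120 (Brio-1), 117 (Brio-2), 109 (Brio-3), 101 (Orion-1), 99 (Orion-2), 91 (Larkspur-1), 80 (Larkspur-2), 76 (Talon-1), 74 (Calder-1)
Next rejected bid: $68 (not a price — pay-as-bid).
Each winning unit pays its own bid.
Revenue = 120 + 117 + 109 + 101 + 99 + 91 + 80 + 76 + 74 = $867.

Total revenue: $867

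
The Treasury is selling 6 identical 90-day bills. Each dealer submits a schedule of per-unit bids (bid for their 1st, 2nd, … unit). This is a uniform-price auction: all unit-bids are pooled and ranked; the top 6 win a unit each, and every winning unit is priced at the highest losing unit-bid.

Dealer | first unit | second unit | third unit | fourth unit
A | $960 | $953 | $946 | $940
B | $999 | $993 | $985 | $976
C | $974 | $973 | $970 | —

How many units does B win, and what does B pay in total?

Merging the schedules and taking the best 6: 999 (B-1), 993 (B-2), 985 (B-3), 976 (B-4), 974 (C-1), 973 (C-2)
Highest rejected unit-bid = $970.
B wins 4 unit(s) at $970 each.

B: 4 units, pays $3,880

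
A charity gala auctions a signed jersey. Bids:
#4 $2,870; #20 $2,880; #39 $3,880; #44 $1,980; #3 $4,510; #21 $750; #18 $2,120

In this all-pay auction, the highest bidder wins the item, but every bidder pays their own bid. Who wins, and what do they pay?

#3 pays $4,510

Bids in order: 4,510 (#3) > 3,880 (#39) > 2,880 (#20) > 2,870 (#4) > 2,120 (#18) > 1,980 (#44) > …
#3 is highest and takes the item; every bidder forfeits their bid.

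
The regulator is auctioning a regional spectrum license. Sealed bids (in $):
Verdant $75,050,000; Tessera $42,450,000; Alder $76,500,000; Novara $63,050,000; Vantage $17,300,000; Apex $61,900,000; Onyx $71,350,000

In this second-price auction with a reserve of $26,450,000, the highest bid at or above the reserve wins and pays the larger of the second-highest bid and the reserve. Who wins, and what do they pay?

Second-price auction with a reserve of $26,450,000: the highest bid at or above the reserve wins and pays the larger of the second-highest bid and the reserve.
Bids in order: 76,500,000 (Alder) > 75,050,000 (Verdant) > 71,350,000 (Onyx) > 63,050,000 (Novara) > 61,900,000 (Apex) > 42,450,000 (Tessera) > …
Alder has the top bid at or above the reserve ($76,500,000).
max(second-highest $75,050,000, reserve $26,450,000) = $75,050,000; the reserve does not bind.

Alder pays $75,050,000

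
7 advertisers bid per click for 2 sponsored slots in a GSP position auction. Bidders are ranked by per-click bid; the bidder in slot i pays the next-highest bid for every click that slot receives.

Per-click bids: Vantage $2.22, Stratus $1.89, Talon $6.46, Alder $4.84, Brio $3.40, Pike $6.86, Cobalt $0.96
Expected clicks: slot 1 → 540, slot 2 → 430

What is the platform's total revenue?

Sorting advertisers: $6.86 (Pike) > $6.46 (Talon) > $4.84 (Alder) > …
Slot 1: Pike pays $6.46 × 540 = $3488.40
Slot 2: Talon pays $4.84 × 430 = $2081.20
Total = $5569.60

Total revenue: $5569.60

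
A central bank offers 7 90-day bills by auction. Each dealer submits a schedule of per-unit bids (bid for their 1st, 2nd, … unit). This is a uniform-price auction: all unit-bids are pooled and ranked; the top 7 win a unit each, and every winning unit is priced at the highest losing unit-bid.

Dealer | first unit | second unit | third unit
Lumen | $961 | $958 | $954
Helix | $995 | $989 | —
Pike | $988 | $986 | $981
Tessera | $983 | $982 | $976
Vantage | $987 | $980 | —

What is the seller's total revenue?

Pooled unit-bids ranked (top 7): 995 (Helix-1), 989 (Helix-2), 988 (Pike-1), 987 (Vantage-1), 986 (Pike-2), 983 (Tessera-1), 982 (Tessera-2)
The (k+1)-th unit-bid is $981.
Allocation: Helix 2, Pike 2, Tessera 2, Vantage 1. Every unit priced at $981.
Revenue = 7 × 981 = $6,867.

Total revenue: $6,867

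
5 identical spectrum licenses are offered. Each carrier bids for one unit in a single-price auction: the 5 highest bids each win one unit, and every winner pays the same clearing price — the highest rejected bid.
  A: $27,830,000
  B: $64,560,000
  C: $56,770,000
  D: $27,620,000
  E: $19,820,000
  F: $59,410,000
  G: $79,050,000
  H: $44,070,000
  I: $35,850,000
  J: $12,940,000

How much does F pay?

Sorting: 79,050,000 (G), 64,560,000 (B), 59,410,000 (F), 56,770,000 (C), 44,070,000 (H), 35,850,000 (I), 27,830,000 (A), …
The 5 highest are G, B, F, C, H.
First losing bid is I's $35,850,000, which sets the uniform price.
F wins → pays $35,850,000.

F pays $35,850,000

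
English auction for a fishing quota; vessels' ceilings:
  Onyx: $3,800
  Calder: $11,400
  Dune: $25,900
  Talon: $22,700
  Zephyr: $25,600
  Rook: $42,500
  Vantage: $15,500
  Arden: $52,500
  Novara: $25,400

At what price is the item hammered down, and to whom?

Open ascending-bid auction: the price rises until one bidder remains; the winner pays the price at which the last rival dropped out.
Limits in order: 52,500 (Arden) > 42,500 (Rook) > 25,900 (Dune) > 25,600 (Zephyr) > 25,400 (Novara) > 22,700 (Talon) > …
Bidding ends when Rook exits at $42,500; Arden takes it.

Arden wins at $42,500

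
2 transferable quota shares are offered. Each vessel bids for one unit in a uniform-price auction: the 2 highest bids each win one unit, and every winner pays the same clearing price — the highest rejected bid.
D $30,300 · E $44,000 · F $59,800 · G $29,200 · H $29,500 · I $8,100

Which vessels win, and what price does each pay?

F, E; each pays $30,300

Ordering the bids: 59,800 (F), 44,000 (E), 30,300 (D), 29,500 (H), …
Winners (2 units): F, E.
Highest unsuccessful bid: $30,300 → clearing price.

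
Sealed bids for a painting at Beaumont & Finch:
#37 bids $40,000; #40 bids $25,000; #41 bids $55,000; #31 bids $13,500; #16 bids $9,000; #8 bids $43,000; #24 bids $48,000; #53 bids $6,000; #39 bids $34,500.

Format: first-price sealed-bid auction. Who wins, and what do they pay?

Bids ranked: 55,000 (#41) > 48,000 (#24) > 43,000 (#8) > 40,000 (#37) > 34,500 (#39) > 25,000 (#40) > …
First-price: #41 pays what they bid, $55,000.

#41 pays $55,000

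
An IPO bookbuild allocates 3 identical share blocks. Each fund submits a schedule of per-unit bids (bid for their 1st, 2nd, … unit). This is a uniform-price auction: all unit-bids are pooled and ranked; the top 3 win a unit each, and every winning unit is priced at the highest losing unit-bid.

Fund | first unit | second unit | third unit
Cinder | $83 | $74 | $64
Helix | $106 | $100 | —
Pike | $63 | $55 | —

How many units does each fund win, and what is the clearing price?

Pooled unit-bids ranked (top 3): 106 (Helix-1), 100 (Helix-2), 83 (Cinder-1)
The (k+1)-th unit-bid is $74.
Allocation: Cinder 1, Helix 2.

Cinder 1, Helix 2; clearing price $74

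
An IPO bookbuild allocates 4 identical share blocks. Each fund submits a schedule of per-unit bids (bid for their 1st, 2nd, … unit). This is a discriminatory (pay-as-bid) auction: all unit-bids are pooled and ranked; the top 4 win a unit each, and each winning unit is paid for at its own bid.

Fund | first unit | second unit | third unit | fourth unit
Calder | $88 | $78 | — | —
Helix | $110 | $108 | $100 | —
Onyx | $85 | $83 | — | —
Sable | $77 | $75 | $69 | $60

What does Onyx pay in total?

Pooled unit-bids ranked (top 4): 110 (Helix-1), 108 (Helix-2), 100 (Helix-3), 88 (Calder-1)
Next rejected bid: $85 (not a price — pay-as-bid).
Onyx wins no units.

Onyx pays $0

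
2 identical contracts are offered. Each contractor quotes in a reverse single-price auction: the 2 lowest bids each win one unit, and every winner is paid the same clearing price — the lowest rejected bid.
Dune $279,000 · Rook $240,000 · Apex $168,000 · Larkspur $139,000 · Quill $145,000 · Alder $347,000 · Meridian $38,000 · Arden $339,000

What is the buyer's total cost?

Total cost: $290,000

Sorting: 38,000 (Meridian), 139,000 (Larkspur), 145,000 (Quill), 168,000 (Apex), …
The 2 lowest are Meridian, Larkspur.
First losing bid is Quill's $145,000, which sets the uniform price.
Total cost = 2 × $145,000 = $290,000.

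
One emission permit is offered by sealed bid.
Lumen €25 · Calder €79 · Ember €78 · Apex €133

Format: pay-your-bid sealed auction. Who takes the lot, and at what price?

Sorting bids: 133 (Apex) > 79 (Calder) > 78 (Ember) > 25 (Lumen)
First-price: Apex pays what they bid, €133.

Apex pays €133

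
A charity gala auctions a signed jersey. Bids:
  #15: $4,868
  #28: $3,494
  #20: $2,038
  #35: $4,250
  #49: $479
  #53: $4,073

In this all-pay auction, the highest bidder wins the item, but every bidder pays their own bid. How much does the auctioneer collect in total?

All-pay auction: the highest bidder wins the item, but every bidder pays their own bid.
Sorting bids: 4,868 (#15) > 4,250 (#35) > 4,073 (#53) > 3,494 (#28) > 2,038 (#20) > 479 (#49)
Every bidder forfeits their bid regardless of winning.
Revenue = 4,868 + 3,494 + 2,038 + 4,250 + 479 + 4,073 = $19,202.

Total revenue: $19,202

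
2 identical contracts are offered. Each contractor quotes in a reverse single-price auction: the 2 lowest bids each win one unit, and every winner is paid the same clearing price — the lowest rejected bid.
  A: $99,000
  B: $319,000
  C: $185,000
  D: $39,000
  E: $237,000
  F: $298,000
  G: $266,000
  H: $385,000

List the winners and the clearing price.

D, A; each is paid $185,000

Ordering the bids: 39,000 (D), 99,000 (A), 185,000 (C), 237,000 (E), …
Winners (2 units): D, A.
First losing bid is C's $185,000, which sets the uniform price.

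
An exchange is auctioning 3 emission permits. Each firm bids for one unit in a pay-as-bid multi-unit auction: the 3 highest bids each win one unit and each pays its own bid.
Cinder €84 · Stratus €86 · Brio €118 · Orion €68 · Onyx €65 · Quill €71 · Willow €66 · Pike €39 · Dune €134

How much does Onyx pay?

Onyx pays €0

Ordering the bids: 134 (Dune), 118 (Brio), 86 (Stratus), 84 (Cinder), 71 (Quill), …
The 3 highest are Dune, Brio, Stratus.
Onyx does not win → €0.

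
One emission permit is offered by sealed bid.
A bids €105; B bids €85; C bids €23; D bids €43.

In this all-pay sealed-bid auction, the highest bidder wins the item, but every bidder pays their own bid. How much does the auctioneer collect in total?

Total revenue: €256

Bids ranked: 105 (A) > 85 (B) > 43 (D) > 23 (C)
A wins with the top bid; all bids are sunk regardless.
Every bidder forfeits their bid regardless of winning.
Revenue = 105 + 85 + 23 + 43 = €256.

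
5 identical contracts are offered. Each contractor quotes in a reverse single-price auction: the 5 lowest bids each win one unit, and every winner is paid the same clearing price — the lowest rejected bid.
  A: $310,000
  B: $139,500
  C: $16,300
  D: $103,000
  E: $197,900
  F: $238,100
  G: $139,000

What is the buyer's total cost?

Total cost: $1,190,500

Ordering the bids: 16,300 (C), 103,000 (D), 139,000 (G), 139,500 (B), 197,900 (E), 238,100 (F), 310,000 (A)
Lowest 5: C, D, G, B, E.
First losing bid is F's $238,100, which sets the uniform price.
Total cost = 5 × $238,100 = $1,190,500.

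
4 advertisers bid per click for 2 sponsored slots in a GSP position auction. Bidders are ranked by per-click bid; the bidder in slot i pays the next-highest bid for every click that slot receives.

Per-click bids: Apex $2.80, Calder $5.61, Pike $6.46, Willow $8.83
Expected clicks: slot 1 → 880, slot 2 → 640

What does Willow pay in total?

Willow pays $5684.80

Per-click bids in order: $8.83 (Willow) > $6.46 (Pike) > $5.61 (Calder) > …
Willow holds slot 1 → pays next bid $6.46 × 880 clicks = $5684.80.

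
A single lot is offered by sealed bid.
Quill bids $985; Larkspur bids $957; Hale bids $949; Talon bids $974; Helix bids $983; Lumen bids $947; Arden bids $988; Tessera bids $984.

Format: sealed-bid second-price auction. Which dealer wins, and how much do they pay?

Sorting bids: 988 (Arden) > 985 (Quill) > 984 (Tessera) > 983 (Helix) > 974 (Talon) > 957 (Larkspur) > …
Arden wins with the highest bid; price is set by the runner-up at $985.

Arden pays $985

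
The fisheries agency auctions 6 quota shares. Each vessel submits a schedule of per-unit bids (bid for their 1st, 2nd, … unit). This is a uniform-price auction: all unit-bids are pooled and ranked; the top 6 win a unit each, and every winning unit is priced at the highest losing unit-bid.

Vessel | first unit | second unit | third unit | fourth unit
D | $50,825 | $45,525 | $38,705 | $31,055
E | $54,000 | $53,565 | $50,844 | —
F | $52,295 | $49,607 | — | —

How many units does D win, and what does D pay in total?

All unit-bids, highest first — top 6: 54,000 (E-1), 53,565 (E-2), 52,295 (F-1), 50,844 (E-3), 50,825 (D-1), 49,607 (F-2)
Highest rejected unit-bid = $45,525.
D wins 1 unit(s) at $45,525 each.

D: 1 unit, pays $45,525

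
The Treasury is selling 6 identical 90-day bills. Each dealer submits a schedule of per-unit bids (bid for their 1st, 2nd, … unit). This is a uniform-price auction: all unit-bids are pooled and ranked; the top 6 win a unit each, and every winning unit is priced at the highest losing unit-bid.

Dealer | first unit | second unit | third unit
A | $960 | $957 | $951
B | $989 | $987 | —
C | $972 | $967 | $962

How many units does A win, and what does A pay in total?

A: 1 unit, pays $957

Pooled unit-bids ranked (top 6): 989 (B-1), 987 (B-2), 972 (C-1), 967 (C-2), 962 (C-3), 960 (A-1)
Highest rejected unit-bid = $957.
A wins 1 unit(s) at $957 each.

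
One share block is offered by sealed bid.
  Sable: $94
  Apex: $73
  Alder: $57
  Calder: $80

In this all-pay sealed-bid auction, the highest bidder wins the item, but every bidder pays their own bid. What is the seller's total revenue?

Total revenue: $304

Bids in order: 94 (Sable) > 80 (Calder) > 73 (Apex) > 57 (Alder)
Sable wins with the top bid; all bids are sunk regardless.
Every bidder forfeits their bid regardless of winning.
Revenue = 94 + 73 + 57 + 80 = $304.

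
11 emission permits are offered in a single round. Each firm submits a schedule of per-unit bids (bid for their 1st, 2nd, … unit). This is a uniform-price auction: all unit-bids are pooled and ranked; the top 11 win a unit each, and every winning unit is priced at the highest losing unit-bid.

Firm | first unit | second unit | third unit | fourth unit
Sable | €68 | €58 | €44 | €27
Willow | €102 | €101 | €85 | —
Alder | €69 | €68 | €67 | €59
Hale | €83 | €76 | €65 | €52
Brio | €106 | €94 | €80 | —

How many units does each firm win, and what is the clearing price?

Alder 2, Brio 3, Hale 2, Sable 1, Willow 3; clearing price €67

Pooled unit-bids ranked (top 11): 106 (Brio-1), 102 (Willow-1), 101 (Willow-2), 94 (Brio-2), 85 (Willow-3), 83 (Hale-1), 80 (Brio-3), 76 (Hale-2), 69 (Alder-1), 68 (Sable-1), 68 (Alder-2)
The (k+1)-th unit-bid is €67.
Allocation: Alder 2, Brio 3, Hale 2, Sable 1, Willow 3.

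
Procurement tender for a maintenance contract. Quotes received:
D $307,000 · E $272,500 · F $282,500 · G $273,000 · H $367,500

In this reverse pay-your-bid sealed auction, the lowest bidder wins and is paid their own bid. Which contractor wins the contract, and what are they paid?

Bids ranked: 272,500 (E) < 273,000 (G) < 282,500 (F) < 307,000 (D) < 367,500 (H)
E is lowest → is paid own bid, $272,500.

E is paid $272,500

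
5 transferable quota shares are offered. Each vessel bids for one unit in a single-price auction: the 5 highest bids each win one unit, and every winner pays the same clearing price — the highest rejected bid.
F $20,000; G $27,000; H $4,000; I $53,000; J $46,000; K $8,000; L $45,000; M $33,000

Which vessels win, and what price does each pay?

Sorting: 53,000 (I), 46,000 (J), 45,000 (L), 33,000 (M), 27,000 (G), 20,000 (F), 8,000 (K), …
The 5 highest are I, J, L, M, G.
First losing bid is F's $20,000, which sets the uniform price.

I, J, L, M, G; each pays $20,000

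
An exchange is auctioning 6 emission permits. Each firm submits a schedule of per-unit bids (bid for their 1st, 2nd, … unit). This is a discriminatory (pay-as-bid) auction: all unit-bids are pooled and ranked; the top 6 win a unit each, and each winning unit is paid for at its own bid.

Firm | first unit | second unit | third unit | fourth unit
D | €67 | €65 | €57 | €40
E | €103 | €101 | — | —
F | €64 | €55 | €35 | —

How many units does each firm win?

D 3, E 2, F 1

All unit-bids, highest first — top 6: 103 (E-1), 101 (E-2), 67 (D-1), 65 (D-2), 64 (F-1), 57 (D-3)
Next rejected bid: €55 (not a price — pay-as-bid).
Allocation: D 3, E 2, F 1.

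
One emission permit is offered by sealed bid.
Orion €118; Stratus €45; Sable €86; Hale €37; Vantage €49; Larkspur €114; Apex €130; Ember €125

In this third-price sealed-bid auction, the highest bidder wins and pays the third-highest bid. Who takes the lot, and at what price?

Third-price sealed-bid auction: the highest bidder wins and pays the third-highest bid.
Sorting bids: 130 (Apex) > 125 (Ember) > 118 (Orion) > 114 (Larkspur) > 86 (Sable) > 49 (Vantage) > …
Apex is highest; pays the third-highest bid, €118.

Apex pays €118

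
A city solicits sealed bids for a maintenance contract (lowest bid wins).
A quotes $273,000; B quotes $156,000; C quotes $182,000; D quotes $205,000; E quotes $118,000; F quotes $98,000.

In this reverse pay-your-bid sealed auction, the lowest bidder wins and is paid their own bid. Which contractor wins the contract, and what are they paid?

F is paid $98,000

Sorting bids: 98,000 (F) < 118,000 (E) < 156,000 (B) < 182,000 (C) < 205,000 (D) < 273,000 (A)
F has the lowest bid and is paid exactly that: $98,000.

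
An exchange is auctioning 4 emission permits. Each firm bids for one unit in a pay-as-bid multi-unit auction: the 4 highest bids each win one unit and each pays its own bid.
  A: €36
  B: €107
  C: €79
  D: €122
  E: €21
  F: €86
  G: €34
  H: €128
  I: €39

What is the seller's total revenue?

Total revenue: €443

Bids ranked high→low: 128 (H), 122 (D), 107 (B), 86 (F), 79 (C), 39 (I), …
The 4 highest are H, D, B, F.
Total revenue = 128 + 122 + 107 + 86 = €443.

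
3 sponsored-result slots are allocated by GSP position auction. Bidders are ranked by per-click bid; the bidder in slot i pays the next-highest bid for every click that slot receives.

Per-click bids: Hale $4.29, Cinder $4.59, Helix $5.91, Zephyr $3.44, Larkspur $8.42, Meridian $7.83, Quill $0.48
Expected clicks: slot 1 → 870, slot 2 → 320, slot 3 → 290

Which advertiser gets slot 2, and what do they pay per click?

Meridian; $5.91 per click

Sorting advertisers: $8.42 (Larkspur) > $7.83 (Meridian) > $5.91 (Helix) > $4.59 (Cinder) > …
Slot 2 goes to the second-ranked bidder, Meridian, who pays the next bid down: $5.91/click.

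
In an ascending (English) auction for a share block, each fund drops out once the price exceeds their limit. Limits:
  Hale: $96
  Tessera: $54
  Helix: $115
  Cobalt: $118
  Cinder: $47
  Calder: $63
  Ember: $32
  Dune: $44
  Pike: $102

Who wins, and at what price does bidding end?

Cobalt wins at $115

Sorting limits: 118 (Cobalt) > 115 (Helix) > 102 (Pike) > 96 (Hale) > 63 (Calder) > 54 (Tessera) > …
Helix is the last rival to drop out, at $115; Cobalt remains and wins at that price.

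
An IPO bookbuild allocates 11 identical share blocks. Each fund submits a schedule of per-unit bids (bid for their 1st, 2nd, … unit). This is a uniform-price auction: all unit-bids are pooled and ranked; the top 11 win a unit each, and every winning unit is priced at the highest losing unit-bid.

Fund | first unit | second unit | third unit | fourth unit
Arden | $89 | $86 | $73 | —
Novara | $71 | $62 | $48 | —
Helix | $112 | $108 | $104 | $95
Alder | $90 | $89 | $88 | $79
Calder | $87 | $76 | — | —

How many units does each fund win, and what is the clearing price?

Alder 4, Arden 2, Calder 1, Helix 4; clearing price $76

Pooled unit-bids ranked (top 11): 112 (Helix-1), 108 (Helix-2), 104 (Helix-3), 95 (Helix-4), 90 (Alder-1), 89 (Arden-1), 89 (Alder-2), 88 (Alder-3), 87 (Calder-1), 86 (Arden-2), 79 (Alder-4)
Highest rejected unit-bid = $76.
Allocation: Alder 4, Arden 2, Calder 1, Helix 4.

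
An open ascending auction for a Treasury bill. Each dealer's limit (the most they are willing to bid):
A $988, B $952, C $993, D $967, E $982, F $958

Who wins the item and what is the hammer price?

Sorting limits: 993 (C) > 988 (A) > 982 (E) > 967 (D) > 958 (F) > 952 (B)
A is the last rival to drop out, at $988; C remains and wins at that price.

C wins at $988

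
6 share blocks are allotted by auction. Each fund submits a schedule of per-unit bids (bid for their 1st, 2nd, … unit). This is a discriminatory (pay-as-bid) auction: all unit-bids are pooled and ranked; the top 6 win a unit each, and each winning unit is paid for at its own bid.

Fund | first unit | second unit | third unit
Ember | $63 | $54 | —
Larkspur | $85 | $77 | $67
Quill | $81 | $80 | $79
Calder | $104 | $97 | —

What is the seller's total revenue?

Total revenue: $526

Pooled unit-bids ranked (top 6): 104 (Calder-1), 97 (Calder-2), 85 (Larkspur-1), 81 (Quill-1), 80 (Quill-2), 79 (Quill-3)
Next rejected bid: $77 (not a price — pay-as-bid).
Each winning unit pays its own bid.
Revenue = 104 + 97 + 85 + 81 + 80 + 79 = $526.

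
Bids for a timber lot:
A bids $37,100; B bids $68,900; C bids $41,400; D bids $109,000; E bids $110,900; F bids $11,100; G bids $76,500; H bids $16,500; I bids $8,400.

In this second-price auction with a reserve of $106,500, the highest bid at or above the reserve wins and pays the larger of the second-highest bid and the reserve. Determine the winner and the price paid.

Rule: the highest bid at or above the reserve wins and pays the larger of the second-highest bid and the reserve.
Sorting bids: 110,900 (E) > 109,000 (D) > 76,500 (G) > 68,900 (B) > 41,400 (C) > 37,100 (A) > …
E has the top bid at or above the reserve ($110,900).
Second-highest bid $109,000 exceeds the reserve $106,500 → payment $109,000.

E pays $109,000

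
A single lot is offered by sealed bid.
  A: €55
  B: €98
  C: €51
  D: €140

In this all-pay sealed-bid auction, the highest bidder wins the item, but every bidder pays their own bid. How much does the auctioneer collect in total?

Bids ranked: 140 (D) > 98 (B) > 55 (A) > 51 (C)
D wins with the top bid; all bids are sunk regardless.
Every bidder forfeits their bid regardless of winning.
Revenue = 55 + 98 + 51 + 140 = €344.

Total revenue: €344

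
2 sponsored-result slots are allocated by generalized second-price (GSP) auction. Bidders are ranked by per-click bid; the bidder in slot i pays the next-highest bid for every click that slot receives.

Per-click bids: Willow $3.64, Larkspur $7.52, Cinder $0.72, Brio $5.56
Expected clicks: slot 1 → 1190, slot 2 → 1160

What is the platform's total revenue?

Ranked by bid: $7.52 (Larkspur) > $5.56 (Brio) > $3.64 (Willow) > …
Slot 1: Larkspur pays $5.56 × 1190 = $6616.40
Slot 2: Brio pays $3.64 × 1160 = $4222.40
Total = $10838.80

Total revenue: $10838.80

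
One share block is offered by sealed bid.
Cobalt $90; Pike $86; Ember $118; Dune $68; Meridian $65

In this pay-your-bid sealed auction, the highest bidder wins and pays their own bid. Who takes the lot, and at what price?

Pay-your-bid sealed auction: the highest bidder wins and pays their own bid.
Bids ranked: 118 (Ember) > 90 (Cobalt) > 86 (Pike) > 68 (Dune) > 65 (Meridian)
Ember has the highest bid and pays exactly that: $118.

Ember pays $118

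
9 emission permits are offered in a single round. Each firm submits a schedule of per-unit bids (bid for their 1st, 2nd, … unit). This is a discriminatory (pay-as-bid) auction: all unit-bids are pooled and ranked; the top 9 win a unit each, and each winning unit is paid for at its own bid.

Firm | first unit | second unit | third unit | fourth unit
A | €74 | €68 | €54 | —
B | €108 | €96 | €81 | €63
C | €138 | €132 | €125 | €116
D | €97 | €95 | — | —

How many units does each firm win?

Merging the schedules and taking the best 9: 138 (C-1), 132 (C-2), 125 (C-3), 116 (C-4), 108 (B-1), 97 (D-1), 96 (B-2), 95 (D-2), 81 (B-3)
Next rejected bid: €74 (not a price — pay-as-bid).
Allocation: B 3, C 4, D 2.

B 3, C 4, D 2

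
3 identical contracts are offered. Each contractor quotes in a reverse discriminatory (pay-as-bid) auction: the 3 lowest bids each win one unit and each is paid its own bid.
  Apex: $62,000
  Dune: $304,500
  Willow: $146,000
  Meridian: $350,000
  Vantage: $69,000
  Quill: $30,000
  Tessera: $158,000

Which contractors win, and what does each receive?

Sorting: 30,000 (Quill), 62,000 (Apex), 69,000 (Vantage), 146,000 (Willow), 158,000 (Tessera), …
Winners (3 units): Quill, Apex, Vantage.
Each winner is paid its own bid: Quill $30,000, Apex $62,000, Vantage $69,000.

Quill $30,000, Apex $62,000, Vantage $69,000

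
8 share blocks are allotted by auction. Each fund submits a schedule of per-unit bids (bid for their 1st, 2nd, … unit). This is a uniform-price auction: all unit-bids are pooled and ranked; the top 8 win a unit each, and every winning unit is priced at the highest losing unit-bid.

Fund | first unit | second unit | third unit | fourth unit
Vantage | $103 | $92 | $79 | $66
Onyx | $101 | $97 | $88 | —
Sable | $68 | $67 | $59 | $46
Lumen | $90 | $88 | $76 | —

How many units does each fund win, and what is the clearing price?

Pooled unit-bids ranked (top 8): 103 (Vantage-1), 101 (Onyx-1), 97 (Onyx-2), 92 (Vantage-2), 90 (Lumen-1), 88 (Onyx-3), 88 (Lumen-2), 79 (Vantage-3)
The (k+1)-th unit-bid is $76.
Allocation: Lumen 2, Onyx 3, Vantage 3.

Lumen 2, Onyx 3, Vantage 3; clearing price $76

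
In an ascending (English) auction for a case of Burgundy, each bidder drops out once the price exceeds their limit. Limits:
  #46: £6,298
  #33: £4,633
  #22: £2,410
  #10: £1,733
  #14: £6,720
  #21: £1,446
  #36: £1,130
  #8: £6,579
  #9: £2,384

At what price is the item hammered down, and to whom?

#14 wins at £6,579

Rule: the price rises until one bidder remains; the winner pays the price at which the last rival dropped out.
Sorting limits: 6,720 (#14) > 6,579 (#8) > 6,298 (#46) > 4,633 (#33) > 2,410 (#22) > 2,384 (#9) > …
Once the price passes £6,579, only #14 is left; the hammer falls at #8's limit of £6,579.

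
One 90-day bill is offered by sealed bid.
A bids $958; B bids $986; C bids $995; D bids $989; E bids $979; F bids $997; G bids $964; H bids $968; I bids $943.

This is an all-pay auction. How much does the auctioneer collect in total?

Bids in order: 997 (F) > 995 (C) > 989 (D) > 986 (B) > 979 (E) > 968 (H) > …
Every bidder forfeits their bid regardless of winning.
Revenue = 958 + 986 + 995 + 989 + 979 + 997 + 964 + 968 + 943 = $8,779.

Total revenue: $8,779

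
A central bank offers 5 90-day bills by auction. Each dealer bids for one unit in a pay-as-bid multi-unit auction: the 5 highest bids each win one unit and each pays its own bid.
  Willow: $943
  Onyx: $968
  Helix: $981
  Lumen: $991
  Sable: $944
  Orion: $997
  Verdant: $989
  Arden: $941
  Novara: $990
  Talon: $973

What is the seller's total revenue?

Bids ranked high→low: 997 (Orion), 991 (Lumen), 990 (Novara), 989 (Verdant), 981 (Helix), 973 (Talon), 968 (Onyx), …
Winners (5 units): Orion, Lumen, Novara, Verdant, Helix.
Total revenue = 997 + 991 + 990 + 989 + 981 = $4,948.

Total revenue: $4,948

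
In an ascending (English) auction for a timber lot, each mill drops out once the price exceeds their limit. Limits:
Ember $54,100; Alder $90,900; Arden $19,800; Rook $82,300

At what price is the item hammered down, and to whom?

Limits ranked: 90,900 (Alder) > 82,300 (Rook) > 54,100 (Ember) > 19,800 (Arden)
Once the price passes $82,300, only Alder is left; the hammer falls at Rook's limit of $82,300.

Alder wins at $82,300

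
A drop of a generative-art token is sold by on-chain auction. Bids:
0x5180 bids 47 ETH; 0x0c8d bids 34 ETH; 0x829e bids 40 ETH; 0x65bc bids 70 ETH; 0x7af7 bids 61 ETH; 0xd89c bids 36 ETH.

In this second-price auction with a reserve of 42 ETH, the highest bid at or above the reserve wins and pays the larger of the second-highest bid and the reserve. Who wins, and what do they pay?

0x65bc pays 61 ETH

Sorting bids: 70 (0x65bc) > 61 (0x7af7) > 47 (0x5180) > 40 (0x829e) > 36 (0xd89c) > 34 (0x0c8d)
0x65bc has the top bid at or above the reserve (70 ETH).
max(second-highest 61 ETH, reserve 42 ETH) = 61 ETH; the reserve does not bind.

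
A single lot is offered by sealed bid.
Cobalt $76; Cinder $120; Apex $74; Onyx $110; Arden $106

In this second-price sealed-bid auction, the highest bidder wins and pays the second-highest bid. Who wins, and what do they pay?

Rule: the highest bidder wins and pays the second-highest bid.
Bids in order: 120 (Cinder) > 110 (Onyx) > 106 (Arden) > 76 (Cobalt) > 74 (Apex)
Cinder wins with the highest bid; price is set by the runner-up at $110.

Cinder pays $110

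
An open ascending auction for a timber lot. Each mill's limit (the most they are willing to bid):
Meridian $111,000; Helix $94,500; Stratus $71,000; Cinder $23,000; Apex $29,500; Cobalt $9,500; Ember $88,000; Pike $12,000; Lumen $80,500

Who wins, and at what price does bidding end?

Meridian wins at $94,500

Rule: the price rises until one bidder remains; the winner pays the price at which the last rival dropped out.
Limits in order: 111,000 (Meridian) > 94,500 (Helix) > 88,000 (Ember) > 80,500 (Lumen) > 71,000 (Stratus) > 29,500 (Apex) > …
Bidding ends when Helix exits at $94,500; Meridian takes it.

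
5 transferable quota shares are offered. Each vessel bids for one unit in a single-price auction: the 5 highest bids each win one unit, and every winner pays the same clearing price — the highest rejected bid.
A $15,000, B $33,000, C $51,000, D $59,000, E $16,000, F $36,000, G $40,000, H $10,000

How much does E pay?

E pays $0

Ordering the bids: 59,000 (D), 51,000 (C), 40,000 (G), 36,000 (F), 33,000 (B), 16,000 (E), 15,000 (A), …
Winners (5 units): D, C, G, F, B.
Highest unsuccessful bid: $16,000 → clearing price.
E does not win → pays $0.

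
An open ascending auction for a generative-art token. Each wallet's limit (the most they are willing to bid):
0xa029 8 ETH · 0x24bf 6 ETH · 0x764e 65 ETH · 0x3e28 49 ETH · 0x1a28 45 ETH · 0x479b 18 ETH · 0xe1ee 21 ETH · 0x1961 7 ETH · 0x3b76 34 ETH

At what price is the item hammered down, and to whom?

0x764e wins at 49 ETH

Limits ranked: 65 (0x764e) > 49 (0x3e28) > 45 (0x1a28) > 34 (0x3b76) > 21 (0xe1ee) > 18 (0x479b) > …
Once the price passes 49 ETH, only 0x764e is left; the hammer falls at 0x3e28's limit of 49 ETH.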